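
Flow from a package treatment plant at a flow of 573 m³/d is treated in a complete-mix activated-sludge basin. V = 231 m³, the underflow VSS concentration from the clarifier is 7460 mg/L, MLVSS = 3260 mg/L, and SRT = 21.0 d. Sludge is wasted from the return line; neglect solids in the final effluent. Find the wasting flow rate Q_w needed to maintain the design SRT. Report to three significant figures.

Q_w ≈ 4.81 m³/d

Q_w = (V·X)/(θ_c X_r) = 231.0 × 3260 / (21.0 × 7460) = 4.807 m³/d.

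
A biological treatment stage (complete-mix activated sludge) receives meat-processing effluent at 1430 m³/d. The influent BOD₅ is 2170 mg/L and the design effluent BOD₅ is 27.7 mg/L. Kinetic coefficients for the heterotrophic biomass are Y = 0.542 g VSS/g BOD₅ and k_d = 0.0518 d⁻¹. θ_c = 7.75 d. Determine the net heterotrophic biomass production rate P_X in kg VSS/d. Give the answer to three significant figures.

P_X ≈ 1180 kg VSS/d

Correct the yield for decay: Y_obs = Y/(1 + k_d θ_c) = 0.542 / (1 + 0.0518 × 7.75) = 0.542 / 1.401 = 0.3867.
Mass of BOD₅ removed per day: Q(S₀ − S) = 1430 × 2142 g/m³ = 3063 kg/d.
Biomass produced: P_X = Y_obs·Q·ΔS = 0.3867 × 3063 ≈ 1185 kg VSS/d.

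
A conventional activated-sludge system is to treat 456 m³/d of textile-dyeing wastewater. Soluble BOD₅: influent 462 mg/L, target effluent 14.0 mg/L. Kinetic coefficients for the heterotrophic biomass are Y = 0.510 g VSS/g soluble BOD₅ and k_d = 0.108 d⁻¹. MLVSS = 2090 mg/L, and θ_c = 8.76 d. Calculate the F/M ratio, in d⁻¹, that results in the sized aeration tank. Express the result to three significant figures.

F/M ≈ 0.449 d⁻¹

Steady-state biomass mass balance: V·X·(1 + k_d·θ_c) = Y·Q·(S₀ − S)·θ_c, so V = 0.510 × 456 × (462 − 14.0) × 8.76 / [2090 × (1 + 0.108 × 8.76)] = 9.13×10^5 / 4067 = 224.4 m³.
Food-to-microorganism ratio F/M = Q S₀ / (V X) = 456 × 462 / (224.4 × 2090) = 0.4492 d⁻¹.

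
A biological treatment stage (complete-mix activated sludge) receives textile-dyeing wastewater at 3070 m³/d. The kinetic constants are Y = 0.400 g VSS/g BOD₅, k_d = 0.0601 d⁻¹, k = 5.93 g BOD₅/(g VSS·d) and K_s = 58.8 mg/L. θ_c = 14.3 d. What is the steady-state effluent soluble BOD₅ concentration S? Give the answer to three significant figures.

Effluent substrate depends only on kinetics and SRT: S = K_s(1 + k_d θ_c) / [θ_c(Yk − k_d) − 1] = 58.8 × (1 + 0.0601 × 14.3) / [14.3 × (0.400 × 5.93 − 0.0601) − 1] = 109.3 / 32.06 = 3.410 mg/L.

S ≈ 3.41 mg/L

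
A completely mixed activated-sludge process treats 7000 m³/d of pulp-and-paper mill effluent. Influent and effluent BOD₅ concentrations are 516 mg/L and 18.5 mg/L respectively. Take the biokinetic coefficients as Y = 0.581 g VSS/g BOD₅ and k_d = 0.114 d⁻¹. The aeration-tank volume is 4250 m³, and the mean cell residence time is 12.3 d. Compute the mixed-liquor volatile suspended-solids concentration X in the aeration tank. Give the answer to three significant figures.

Solving the biomass balance for X: X = Y Q (S₀−S) θ_c / [V (1+k_d θ_c)] = 0.581 × 7000 × (516 − 18.5) × 12.3 / [4250 × (1 + 0.114 × 12.3)] = 2438 mg/L.

X ≈ 2440 mg/L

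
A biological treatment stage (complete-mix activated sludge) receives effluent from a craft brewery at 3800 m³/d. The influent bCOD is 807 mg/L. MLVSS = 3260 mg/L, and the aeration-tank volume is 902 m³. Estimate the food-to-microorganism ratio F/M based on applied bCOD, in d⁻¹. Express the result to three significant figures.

F/M ≈ 1.04 d⁻¹

F/M = applied load / biomass = Q·S₀/(V·X) = 3800 × 807 / (902.0 × 3260) = 1.043 d⁻¹.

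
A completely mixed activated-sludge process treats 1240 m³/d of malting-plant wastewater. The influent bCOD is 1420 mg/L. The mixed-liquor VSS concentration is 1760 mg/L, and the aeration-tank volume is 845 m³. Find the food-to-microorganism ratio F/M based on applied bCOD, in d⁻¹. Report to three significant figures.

F/M ≈ 1.18 d⁻¹

F/M = Q·S₀ / (V·X) = 1240 × 1420 / (845.0 × 1760) = 1.184 g bCOD·(g VSS·d)⁻¹.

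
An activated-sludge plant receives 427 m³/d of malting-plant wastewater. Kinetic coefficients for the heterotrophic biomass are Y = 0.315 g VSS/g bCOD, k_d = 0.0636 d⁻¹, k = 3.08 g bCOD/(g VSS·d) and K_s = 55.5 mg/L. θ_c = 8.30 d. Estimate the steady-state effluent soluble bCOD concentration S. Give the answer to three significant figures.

From the Monod/SRT balance for a CMAS, S = K_s·(1+k_d θ_c)/[θ_c·(Y k − k_d) − 1] = 55.5 × (1 + 0.0636 × 8.30) / [8.30 × (0.315 × 3.08 − 0.0636) − 1] = 84.80 / 6.525 = 13.00 mg/L.

S ≈ 13.0 mg/L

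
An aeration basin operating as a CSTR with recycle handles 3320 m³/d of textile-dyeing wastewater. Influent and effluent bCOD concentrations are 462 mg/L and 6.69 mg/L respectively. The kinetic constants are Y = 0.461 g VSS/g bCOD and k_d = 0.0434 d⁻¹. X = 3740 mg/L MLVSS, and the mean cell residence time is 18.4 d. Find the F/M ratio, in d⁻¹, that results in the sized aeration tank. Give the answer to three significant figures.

F/M ≈ 0.215 d⁻¹

Rearranging the biomass balance for a CMAS with decay, V = Y·Q·ΔS·θ_c / [X·(1+k_d θ_c)] = 0.461 × 3320 × (462 − 6.69) × 18.4 / [3740 × (1 + 0.0434 × 18.4)] = 1.28×10^7 / 6727 = 1906 m³.
F/M = Q·S₀ / (V·X) = 3320 × 462 / (1906 × 3740) = 0.2151 g bCOD·(g VSS·d)⁻¹.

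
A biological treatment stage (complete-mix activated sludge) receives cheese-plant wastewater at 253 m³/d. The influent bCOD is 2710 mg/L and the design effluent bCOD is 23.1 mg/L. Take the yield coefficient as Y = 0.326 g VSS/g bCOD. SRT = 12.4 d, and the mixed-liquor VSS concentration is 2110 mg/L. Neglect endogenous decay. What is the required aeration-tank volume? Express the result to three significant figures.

Biomass mass balance (decay neglected): V·X = Y·Q·(S₀ − S)·θ_c, so V = 0.326 × 253 × (2710 − 23.1) × 12.4 / 2110 = 1302 m³.

V ≈ 1300 m³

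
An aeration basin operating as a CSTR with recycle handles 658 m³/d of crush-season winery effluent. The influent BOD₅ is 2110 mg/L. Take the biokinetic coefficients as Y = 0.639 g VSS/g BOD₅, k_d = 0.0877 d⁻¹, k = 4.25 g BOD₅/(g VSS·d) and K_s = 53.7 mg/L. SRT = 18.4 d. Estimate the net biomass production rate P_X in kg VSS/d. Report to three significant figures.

From the Monod/SRT balance for a CMAS, S = K_s·(1+k_d θ_c)/[θ_c·(Y k − k_d) − 1] = 53.7 × (1 + 0.0877 × 18.4) / [18.4 × (0.639 × 4.25 − 0.0877) − 1] = 140.4 / 47.36 = 2.964 mg/L.
The observed yield is Y_obs = Y/(1 + k_d·θ_c) = 0.639 / (1 + 0.0877 × 18.4) = 0.639 / 2.614 = 0.2445 g VSS per g BOD₅ removed.
ΔS = 2110 − 2.96 = 2107 mg/L, so the substrate removal rate is 658 × 2107/1000 = 1386 kg BOD₅/d.
So the net sludge growth is P_X = 0.2445 × 1386 = 339.0 kg VSS/d.

P_X ≈ 339 kg VSS/d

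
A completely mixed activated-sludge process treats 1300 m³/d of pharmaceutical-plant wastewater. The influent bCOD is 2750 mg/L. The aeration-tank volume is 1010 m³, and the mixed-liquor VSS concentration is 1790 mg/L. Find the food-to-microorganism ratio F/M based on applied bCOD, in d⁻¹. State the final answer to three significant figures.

F/M ≈ 1.98 d⁻¹

F/M = Q·S₀ / (V·X) = 1300 × 2750 / (1010 × 1790) = 1.977 g bCOD·(g VSS·d)⁻¹.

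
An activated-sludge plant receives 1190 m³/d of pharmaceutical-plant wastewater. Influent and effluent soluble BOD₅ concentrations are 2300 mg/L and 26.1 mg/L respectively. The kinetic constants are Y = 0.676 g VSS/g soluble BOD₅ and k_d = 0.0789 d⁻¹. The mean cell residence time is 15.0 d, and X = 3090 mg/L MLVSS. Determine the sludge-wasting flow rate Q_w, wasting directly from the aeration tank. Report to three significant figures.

Rearranging the biomass balance for a CMAS with decay, V = Y·Q·ΔS·θ_c / [X·(1+k_d θ_c)] = 0.676 × 1190 × (2300 − 26.1) × 15.0 / [3090 × (1 + 0.0789 × 15.0)] = 2.74×10^7 / 6747 = 4067 m³.
Wasting from the aeration tank: Q_w = V / θ_c = 4067 / 15.0 = 271.1 m³/d.

Q_w ≈ 271 m³/d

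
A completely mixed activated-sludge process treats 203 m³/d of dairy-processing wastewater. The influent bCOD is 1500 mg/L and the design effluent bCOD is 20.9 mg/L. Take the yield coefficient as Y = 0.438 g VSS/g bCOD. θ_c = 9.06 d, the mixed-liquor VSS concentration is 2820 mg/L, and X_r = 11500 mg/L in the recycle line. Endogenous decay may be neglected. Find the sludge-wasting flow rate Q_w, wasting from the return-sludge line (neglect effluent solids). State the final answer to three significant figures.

Q_w ≈ 11.4 m³/d

With k_d = 0 the design equation reduces to V = Y Q (S₀−S) θ_c / X = 0.438 × 203 × (1500 − 20.9) × 9.06 / 2820 = 422.5 m³.
Wasting from the return line (neglecting effluent solids): Q_w = V·X / (θ_c·X_r) = 422.5 × 2820 / (9.06 × 11500) = 11.44 m³/d.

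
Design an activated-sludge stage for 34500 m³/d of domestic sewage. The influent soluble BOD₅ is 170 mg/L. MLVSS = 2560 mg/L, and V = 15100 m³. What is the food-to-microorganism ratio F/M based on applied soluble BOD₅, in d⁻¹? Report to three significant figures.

F/M ≈ 0.152 d⁻¹

F/M = Q·S₀ / (V·X) = 34500 × 170 / (15100 × 2560) = 0.1517 g soluble BOD₅·(g VSS·d)⁻¹.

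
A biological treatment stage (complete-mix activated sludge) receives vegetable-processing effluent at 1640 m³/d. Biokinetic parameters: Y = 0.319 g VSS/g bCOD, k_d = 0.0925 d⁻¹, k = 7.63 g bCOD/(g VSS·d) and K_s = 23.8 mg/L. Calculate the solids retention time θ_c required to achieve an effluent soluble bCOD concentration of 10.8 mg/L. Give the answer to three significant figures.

Specific growth rate at S = 10.8 mg/L: μ = YkS/(K_s+S) = 0.319·7.63·10.8/(23.8+10.8) = 0.7597 d⁻¹.
Then 1/θ_c = μ − k_d = 0.7597 − 0.0925 = 0.6672 d⁻¹, giving θ_c = 1.499 d.

θ_c ≈ 1.50 d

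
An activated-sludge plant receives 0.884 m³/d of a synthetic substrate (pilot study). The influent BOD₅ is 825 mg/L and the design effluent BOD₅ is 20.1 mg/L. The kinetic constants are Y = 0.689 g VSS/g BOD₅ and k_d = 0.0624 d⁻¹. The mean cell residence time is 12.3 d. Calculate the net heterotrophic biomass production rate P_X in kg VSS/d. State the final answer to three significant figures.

Correct the yield for decay: Y_obs = Y/(1 + k_d θ_c) = 0.689 / (1 + 0.0624 × 12.3) = 0.689 / 1.768 = 0.3898.
ΔS = 825 − 20.1 = 804.9 mg/L, so the substrate removal rate is 0.884 × 804.9/1000 = 0.7115 kg BOD₅/d.
Net biomass production P_X = Y_obs × Q·(S₀ − S) = 0.3898 × 0.7115 = 0.2774 kg VSS/d.

P_X ≈ 0.277 kg VSS/d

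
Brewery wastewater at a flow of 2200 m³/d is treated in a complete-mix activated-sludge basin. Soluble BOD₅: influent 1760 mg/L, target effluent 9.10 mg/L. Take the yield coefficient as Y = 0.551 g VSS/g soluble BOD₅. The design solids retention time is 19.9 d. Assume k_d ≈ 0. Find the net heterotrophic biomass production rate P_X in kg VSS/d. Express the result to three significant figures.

No decay correction is needed, so Y_obs = Y = 0.551.
Substrate removed = Q·(S₀ − S) = 2200 m³/d × (1760 − 9.10) g/m³ = 3.85×10^6 g/d = 3852 kg/d.
Net biomass production P_X = Y_obs × Q·(S₀ − S) = 0.5510 × 3852 = 2122 kg VSS/d.

P_X ≈ 2120 kg VSS/d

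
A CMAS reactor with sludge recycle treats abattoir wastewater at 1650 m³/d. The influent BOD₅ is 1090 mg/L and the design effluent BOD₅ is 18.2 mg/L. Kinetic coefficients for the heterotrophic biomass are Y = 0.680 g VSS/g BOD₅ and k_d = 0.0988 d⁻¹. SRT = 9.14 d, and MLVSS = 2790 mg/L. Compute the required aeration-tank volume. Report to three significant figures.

V ≈ 2070 m³

Steady-state biomass mass balance: V·X·(1 + k_d·θ_c) = Y·Q·(S₀ − S)·θ_c, so V = 0.680 × 1650 × (1090 − 18.2) × 9.14 / [2790 × (1 + 0.0988 × 9.14)] = 1.1×10^7 / 5309 = 2070 m³.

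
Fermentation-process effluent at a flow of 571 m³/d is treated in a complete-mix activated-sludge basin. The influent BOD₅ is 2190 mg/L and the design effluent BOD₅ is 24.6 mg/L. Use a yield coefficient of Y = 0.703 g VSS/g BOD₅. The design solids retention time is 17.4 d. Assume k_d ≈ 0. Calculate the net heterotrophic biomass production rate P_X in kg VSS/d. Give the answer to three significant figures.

P_X ≈ 869 kg VSS/d

Since k_d ≈ 0, Y_obs = Y = 0.703 g VSS/g BOD₅.
Q·(S₀ − S) = 571 × (2190 − 24.6) × 10⁻³ = 1236 kg/d removed.
P_X = Y_obs · Q(S₀ − S) = 0.7030 × 1236 = 869.2 kg VSS/d.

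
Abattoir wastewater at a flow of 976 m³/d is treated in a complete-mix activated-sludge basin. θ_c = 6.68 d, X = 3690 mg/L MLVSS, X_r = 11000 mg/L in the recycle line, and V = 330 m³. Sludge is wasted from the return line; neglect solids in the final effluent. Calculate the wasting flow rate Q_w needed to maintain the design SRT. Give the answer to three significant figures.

θ_c = V·X/(Q_w·X_r) when wasting from the recycle, so Q_w = V·X/(θ_c·X_r) = 330.0 × 3690 / (6.68 × 11000) = 16.57 m³/d.

Q_w ≈ 16.6 m³/d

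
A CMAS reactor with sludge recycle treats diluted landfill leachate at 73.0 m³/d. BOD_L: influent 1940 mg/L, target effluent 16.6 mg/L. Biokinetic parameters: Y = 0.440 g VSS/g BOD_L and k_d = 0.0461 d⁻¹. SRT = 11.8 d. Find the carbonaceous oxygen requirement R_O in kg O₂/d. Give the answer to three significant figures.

R_O ≈ 83.6 kg O₂/d

Correct the yield for decay: Y_obs = Y/(1 + k_d θ_c) = 0.440 / (1 + 0.0461 × 11.8) = 0.440 / 1.544 = 0.2850.
Substrate removed = Q·(S₀ − S) = 73.0 m³/d × (1940 − 16.6) g/m³ = 1.4×10^5 g/d = 140.4 kg/d.
P_X = Y_obs·Q·(S₀ − S) = 0.2850 × 140.4 = 40.01 kg VSS/d.
Carbonaceous O₂ demand = substrate oxidised − cell-mass equivalent = 140.4 − 1.42 × 40.01 = 83.59 kg O₂/d.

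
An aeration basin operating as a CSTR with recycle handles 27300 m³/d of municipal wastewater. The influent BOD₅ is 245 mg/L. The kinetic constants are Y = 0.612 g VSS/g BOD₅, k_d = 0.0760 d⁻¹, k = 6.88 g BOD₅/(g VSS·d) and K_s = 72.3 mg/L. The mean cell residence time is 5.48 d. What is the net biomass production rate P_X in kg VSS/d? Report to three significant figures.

Effluent substrate depends only on kinetics and SRT: S = K_s(1 + k_d θ_c) / [θ_c(Yk − k_d) − 1] = 72.3 × (1 + 0.0760 × 5.48) / [5.48 × (0.612 × 6.88 − 0.0760) − 1] = 102.4 / 21.66 = 4.729 mg/L.
Observed yield with endogenous decay: Y_obs = Y / (1 + k_d·θ_c) = 0.612 / (1 + 0.0760 × 5.48) = 0.612 / 1.416 = 0.4321 g VSS/g BOD₅.
Mass of BOD₅ removed per day: Q(S₀ − S) = 27300 × 240.3 g/m³ = 6559 kg/d.
Net biomass production P_X = Y_obs × Q·(S₀ − S) = 0.4321 × 6559 = 2834 kg VSS/d.

P_X ≈ 2830 kg VSS/d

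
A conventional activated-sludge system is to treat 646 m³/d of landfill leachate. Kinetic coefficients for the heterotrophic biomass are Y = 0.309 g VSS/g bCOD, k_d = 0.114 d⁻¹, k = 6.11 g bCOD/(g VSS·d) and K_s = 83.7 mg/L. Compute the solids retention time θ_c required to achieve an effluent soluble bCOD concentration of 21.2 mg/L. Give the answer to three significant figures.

At the target effluent, Y k S/(K_s+S) = 0.309×6.11×21.2/104.9 = 0.3816 d⁻¹.
1/θ_c = 0.3816 − 0.114 = 0.2676 d⁻¹, so θ_c = 3.738 d.

θ_c ≈ 3.74 d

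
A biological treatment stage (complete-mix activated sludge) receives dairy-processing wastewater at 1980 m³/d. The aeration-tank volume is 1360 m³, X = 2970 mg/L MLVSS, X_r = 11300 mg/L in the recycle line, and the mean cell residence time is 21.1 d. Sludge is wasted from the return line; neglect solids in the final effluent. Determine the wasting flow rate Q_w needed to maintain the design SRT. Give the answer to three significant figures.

Q_w ≈ 16.9 m³/d

Wasting from the return line (neglecting effluent solids): Q_w = V·X / (θ_c·X_r) = 1360 × 2970 / (21.1 × 11300) = 16.94 m³/d.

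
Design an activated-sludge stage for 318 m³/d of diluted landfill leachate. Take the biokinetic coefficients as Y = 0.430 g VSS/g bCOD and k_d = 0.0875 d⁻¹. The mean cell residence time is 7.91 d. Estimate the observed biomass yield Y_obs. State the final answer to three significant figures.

Y_obs ≈ 0.254 g VSS/g bCOD

Correct the yield for decay: Y_obs = Y/(1 + k_d θ_c) = 0.430 / (1 + 0.0875 × 7.91) = 0.430 / 1.692 = 0.2541.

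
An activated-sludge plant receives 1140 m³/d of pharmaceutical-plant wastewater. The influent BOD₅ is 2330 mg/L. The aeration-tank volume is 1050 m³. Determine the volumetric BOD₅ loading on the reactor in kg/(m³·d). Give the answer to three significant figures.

Volumetric loading L_v = Q·S₀ / V = 1140 × 2330 g/m³ / 1050 m³ = 2530 g/(m³·d) = 2.530 kg BOD₅/(m³·d).

L_v ≈ 2.53 kg BOD₅/(m³·d)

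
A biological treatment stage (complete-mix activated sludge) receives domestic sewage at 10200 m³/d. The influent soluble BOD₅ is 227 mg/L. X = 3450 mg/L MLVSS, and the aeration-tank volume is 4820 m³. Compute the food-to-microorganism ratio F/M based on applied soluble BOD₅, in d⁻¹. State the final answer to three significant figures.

F/M ≈ 0.139 d⁻¹

F/M = Q·S₀ / (V·X) = 10200 × 227 / (4820 × 3450) = 0.1392 g soluble BOD₅·(g VSS·d)⁻¹.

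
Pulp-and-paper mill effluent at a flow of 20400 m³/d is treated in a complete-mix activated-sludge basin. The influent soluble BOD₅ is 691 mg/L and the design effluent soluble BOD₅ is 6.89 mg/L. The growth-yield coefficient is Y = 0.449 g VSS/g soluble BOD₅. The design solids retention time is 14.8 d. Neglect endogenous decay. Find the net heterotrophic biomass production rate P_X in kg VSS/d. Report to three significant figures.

P_X ≈ 6270 kg VSS/d

Since k_d ≈ 0, Y_obs = Y = 0.449 g VSS/g soluble BOD₅.
Substrate removed = Q·(S₀ − S) = 20400 m³/d × (691 − 6.89) g/m³ = 1.4×10^7 g/d = 13956 kg/d.
Biomass produced: P_X = Y_obs·Q·ΔS = 0.4490 × 13956 ≈ 6266 kg VSS/d.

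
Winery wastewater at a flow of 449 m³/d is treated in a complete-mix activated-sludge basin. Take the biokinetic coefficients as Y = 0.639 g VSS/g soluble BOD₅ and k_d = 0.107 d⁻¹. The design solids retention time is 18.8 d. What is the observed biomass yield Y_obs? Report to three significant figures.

The observed yield is Y_obs = Y/(1 + k_d·θ_c) = 0.639 / (1 + 0.107 × 18.8) = 0.639 / 3.012 = 0.2122 g VSS per g soluble BOD₅ removed.

Y_obs ≈ 0.212 g VSS/g soluble BOD₅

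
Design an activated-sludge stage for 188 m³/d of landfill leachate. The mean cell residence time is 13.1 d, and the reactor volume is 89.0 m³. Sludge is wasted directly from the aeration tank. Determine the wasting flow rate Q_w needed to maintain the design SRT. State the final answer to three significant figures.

Q_w ≈ 6.79 m³/d

For wasting at MLVSS concentration, Q_w = V/θ_c = 89.00/13.1 = 6.794 m³/d.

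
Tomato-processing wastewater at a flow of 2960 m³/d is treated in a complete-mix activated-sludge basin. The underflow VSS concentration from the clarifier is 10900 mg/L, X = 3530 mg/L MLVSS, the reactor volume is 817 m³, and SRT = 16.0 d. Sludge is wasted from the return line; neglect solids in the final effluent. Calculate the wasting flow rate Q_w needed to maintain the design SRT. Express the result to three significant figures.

Q_w ≈ 16.5 m³/d

Q_w = (V·X)/(θ_c X_r) = 817.0 × 3530 / (16.0 × 10900) = 16.54 m³/d.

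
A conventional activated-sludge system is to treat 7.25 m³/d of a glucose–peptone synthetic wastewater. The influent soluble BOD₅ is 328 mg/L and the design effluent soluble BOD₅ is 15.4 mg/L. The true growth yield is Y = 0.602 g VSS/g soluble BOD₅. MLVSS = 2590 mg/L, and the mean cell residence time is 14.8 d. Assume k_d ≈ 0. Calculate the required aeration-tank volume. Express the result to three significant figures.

V ≈ 7.80 m³

With k_d = 0 the design equation reduces to V = Y Q (S₀−S) θ_c / X = 0.602 × 7.25 × (328 − 15.4) × 14.8 / 2590 = 7.796 m³.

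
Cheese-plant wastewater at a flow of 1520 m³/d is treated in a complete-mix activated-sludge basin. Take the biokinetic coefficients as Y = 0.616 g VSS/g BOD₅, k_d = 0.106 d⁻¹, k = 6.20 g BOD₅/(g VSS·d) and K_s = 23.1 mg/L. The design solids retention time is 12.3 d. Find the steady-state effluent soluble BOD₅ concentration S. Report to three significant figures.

From the Monod/SRT balance for a CMAS, S = K_s·(1+k_d θ_c)/[θ_c·(Y k − k_d) − 1] = 23.1 × (1 + 0.106 × 12.3) / [12.3 × (0.616 × 6.20 − 0.106) − 1] = 53.22 / 44.67 = 1.191 mg/L.

S ≈ 1.19 mg/L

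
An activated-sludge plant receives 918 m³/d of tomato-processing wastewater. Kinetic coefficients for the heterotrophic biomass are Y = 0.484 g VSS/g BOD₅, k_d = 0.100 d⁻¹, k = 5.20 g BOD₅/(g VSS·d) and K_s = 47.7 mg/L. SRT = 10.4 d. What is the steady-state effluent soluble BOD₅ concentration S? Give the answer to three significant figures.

S ≈ 4.03 mg/L

Effluent substrate depends only on kinetics and SRT: S = K_s(1 + k_d θ_c) / [θ_c(Yk − k_d) − 1] = 47.7 × (1 + 0.100 × 10.4) / [10.4 × (0.484 × 5.20 − 0.100) − 1] = 97.31 / 24.13 = 4.032 mg/L.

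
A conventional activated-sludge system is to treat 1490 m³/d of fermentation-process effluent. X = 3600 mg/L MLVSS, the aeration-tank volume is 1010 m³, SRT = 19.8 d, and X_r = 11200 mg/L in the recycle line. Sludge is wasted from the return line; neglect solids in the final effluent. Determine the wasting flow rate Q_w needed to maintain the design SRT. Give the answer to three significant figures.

Wasting from the return line (neglecting effluent solids): Q_w = V·X / (θ_c·X_r) = 1010 × 3600 / (19.8 × 11200) = 16.40 m³/d.

Q_w ≈ 16.4 m³/d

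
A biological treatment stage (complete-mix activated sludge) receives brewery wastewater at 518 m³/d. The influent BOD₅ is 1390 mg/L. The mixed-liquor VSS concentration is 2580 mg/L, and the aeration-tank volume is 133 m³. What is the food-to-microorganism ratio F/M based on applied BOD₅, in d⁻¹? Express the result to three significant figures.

F/M ≈ 2.10 d⁻¹

F/M = applied load / biomass = Q·S₀/(V·X) = 518 × 1390 / (133.0 × 2580) = 2.098 d⁻¹.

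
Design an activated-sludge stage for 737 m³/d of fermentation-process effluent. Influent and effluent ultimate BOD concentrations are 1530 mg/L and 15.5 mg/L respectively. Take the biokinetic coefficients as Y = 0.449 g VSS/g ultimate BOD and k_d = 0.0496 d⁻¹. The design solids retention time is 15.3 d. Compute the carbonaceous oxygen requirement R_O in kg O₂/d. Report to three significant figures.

R_O ≈ 712 kg O₂/d

Observed yield with endogenous decay: Y_obs = Y / (1 + k_d·θ_c) = 0.449 / (1 + 0.0496 × 15.3) = 0.449 / 1.759 = 0.2553 g VSS/g ultimate BOD.
ΔS = 1530 − 15.5 = 1514 mg/L, so the substrate removal rate is 737 × 1514/1000 = 1116 kg ultimate BOD/d.
P_X = Y_obs·Q·(S₀ − S) = 0.2553 × 1116 = 284.9 kg VSS/d.
R_O = Q·(S₀ − S) − 1.42·P_X = 1116 − 1.42 × 284.9 = 711.6 kg O₂/d.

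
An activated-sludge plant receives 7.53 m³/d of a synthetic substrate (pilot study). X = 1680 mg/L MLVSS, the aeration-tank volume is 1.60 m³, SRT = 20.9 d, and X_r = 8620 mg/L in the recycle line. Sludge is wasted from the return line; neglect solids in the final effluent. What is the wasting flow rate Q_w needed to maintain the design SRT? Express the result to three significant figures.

Q_w ≈ 0.0149 m³/d

Wasting from the return line (neglecting effluent solids): Q_w = V·X / (θ_c·X_r) = 1.600 × 1680 / (20.9 × 8620) = 0.01492 m³/d.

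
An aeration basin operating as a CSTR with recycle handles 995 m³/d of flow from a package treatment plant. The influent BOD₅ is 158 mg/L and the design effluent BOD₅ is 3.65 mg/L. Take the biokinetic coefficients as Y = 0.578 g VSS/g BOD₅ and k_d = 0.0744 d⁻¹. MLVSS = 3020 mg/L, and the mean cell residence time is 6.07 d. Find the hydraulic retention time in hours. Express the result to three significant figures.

τ ≈ 2.96 h

From the SRT design equation V = Y Q (S₀−S) θ_c / [X (1 + k_d θ_c)] = 0.578 × 995 × (158 − 3.65) × 6.07 / [3020 × (1 + 0.0744 × 6.07)] = 5.39×10^5 / 4384 = 122.9 m³.
Hydraulic retention time τ = V/Q = 122.9 / 995 = 0.1235 d = 2.965 h.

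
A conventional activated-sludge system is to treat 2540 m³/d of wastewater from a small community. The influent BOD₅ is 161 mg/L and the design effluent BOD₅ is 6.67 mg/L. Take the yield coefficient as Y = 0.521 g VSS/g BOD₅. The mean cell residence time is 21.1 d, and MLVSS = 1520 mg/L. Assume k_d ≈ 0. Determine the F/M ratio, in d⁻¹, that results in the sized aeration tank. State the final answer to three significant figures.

V·X = Y·Q·ΔS·θ_c gives V = 0.521 × 2540 × (161 − 6.67) × 21.1 / 1520 = 2835 m³.
Food-to-microorganism ratio F/M = Q S₀ / (V X) = 2540 × 161 / (2835 × 1520) = 0.09490 d⁻¹.

F/M ≈ 0.0949 d⁻¹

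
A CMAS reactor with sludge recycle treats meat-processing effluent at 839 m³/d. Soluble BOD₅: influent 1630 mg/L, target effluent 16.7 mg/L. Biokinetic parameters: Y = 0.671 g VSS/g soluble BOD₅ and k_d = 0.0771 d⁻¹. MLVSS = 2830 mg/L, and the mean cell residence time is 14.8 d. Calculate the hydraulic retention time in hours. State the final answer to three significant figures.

τ ≈ 63.5 h

From the SRT design equation V = Y Q (S₀−S) θ_c / [X (1 + k_d θ_c)] = 0.671 × 839 × (1630 − 16.7) × 14.8 / [2830 × (1 + 0.0771 × 14.8)] = 1.34×10^7 / 6059 = 2218 m³.
HRT = V/Q = 2218 m³ / 839 m³·d⁻¹ = 2.644 d × 24 = 63.46 h.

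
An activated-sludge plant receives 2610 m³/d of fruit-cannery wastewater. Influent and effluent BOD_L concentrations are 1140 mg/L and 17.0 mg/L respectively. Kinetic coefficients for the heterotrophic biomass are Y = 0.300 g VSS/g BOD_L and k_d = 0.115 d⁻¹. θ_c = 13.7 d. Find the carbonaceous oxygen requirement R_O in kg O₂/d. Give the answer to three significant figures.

Correct the yield for decay: Y_obs = Y/(1 + k_d θ_c) = 0.300 / (1 + 0.115 × 13.7) = 0.300 / 2.575 = 0.1165.
ΔS = 1140 − 17.0 = 1123 mg/L, so the substrate removal rate is 2610 × 1123/1000 = 2931 kg BOD_L/d.
P_X = Y_obs·Q·(S₀ − S) = 0.1165 × 2931 = 341.4 kg VSS/d.
R_O = Q·(S₀ − S) − 1.42·P_X = 2931 − 1.42 × 341.4 = 2446 kg O₂/d.

R_O ≈ 2450 kg O₂/d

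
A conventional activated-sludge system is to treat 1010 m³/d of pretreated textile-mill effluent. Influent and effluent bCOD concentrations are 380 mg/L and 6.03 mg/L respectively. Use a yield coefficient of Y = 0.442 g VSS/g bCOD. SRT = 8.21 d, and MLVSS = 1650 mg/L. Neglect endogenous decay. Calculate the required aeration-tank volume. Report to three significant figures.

V ≈ 831 m³

Biomass mass balance (decay neglected): V·X = Y·Q·(S₀ − S)·θ_c, so V = 0.442 × 1010 × (380 − 6.03) × 8.21 / 1650 = 830.7 m³.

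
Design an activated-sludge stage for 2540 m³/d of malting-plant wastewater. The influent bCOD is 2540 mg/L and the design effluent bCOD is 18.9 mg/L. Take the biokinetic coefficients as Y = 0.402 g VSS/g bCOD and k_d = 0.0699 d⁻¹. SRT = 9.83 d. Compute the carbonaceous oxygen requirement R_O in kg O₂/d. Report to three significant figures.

R_O ≈ 4240 kg O₂/d

The observed yield is Y_obs = Y/(1 + k_d·θ_c) = 0.402 / (1 + 0.0699 × 9.83) = 0.402 / 1.687 = 0.2383 g VSS per g bCOD removed.
Mass of bCOD removed per day: Q(S₀ − S) = 2540 × 2521 g/m³ = 6404 kg/d.
Net sludge production P_X = 0.2383 × 6404 = 1526 kg VSS/d.
Carbonaceous O₂ demand = substrate oxidised − cell-mass equivalent = 6404 − 1.42 × 1526 = 4237 kg O₂/d.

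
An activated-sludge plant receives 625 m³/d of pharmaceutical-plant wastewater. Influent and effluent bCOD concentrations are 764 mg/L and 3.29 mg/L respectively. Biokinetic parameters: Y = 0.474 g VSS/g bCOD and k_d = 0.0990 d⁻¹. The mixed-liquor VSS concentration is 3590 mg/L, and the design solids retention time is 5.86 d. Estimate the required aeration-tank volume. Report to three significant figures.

Rearranging the biomass balance for a CMAS with decay, V = Y·Q·ΔS·θ_c / [X·(1+k_d θ_c)] = 0.474 × 625 × (764 − 3.29) × 5.86 / [3590 × (1 + 0.0990 × 5.86)] = 1.32×10^6 / 5673 = 232.8 m³.

V ≈ 233 m³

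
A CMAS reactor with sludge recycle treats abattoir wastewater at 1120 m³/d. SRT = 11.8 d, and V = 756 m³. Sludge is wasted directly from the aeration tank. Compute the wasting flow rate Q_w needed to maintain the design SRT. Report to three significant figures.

With mixed-liquor wasting, θ_c = V/Q_w, so Q_w = V/θ_c = 756.0/11.8 = 64.07 m³/d.

Q_w ≈ 64.1 m³/d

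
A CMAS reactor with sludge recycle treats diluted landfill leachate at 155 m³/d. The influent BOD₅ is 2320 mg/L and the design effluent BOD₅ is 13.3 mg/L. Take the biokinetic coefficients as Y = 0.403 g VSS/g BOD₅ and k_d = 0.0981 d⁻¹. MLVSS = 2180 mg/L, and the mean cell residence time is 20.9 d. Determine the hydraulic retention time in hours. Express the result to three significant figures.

τ ≈ 70.1 h

Rearranging the biomass balance for a CMAS with decay, V = Y·Q·ΔS·θ_c / [X·(1+k_d θ_c)] = 0.403 × 155 × (2320 − 13.3) × 20.9 / [2180 × (1 + 0.0981 × 20.9)] = 3.01×10^6 / 6650 = 452.9 m³.
HRT = V/Q = 452.9 m³ / 155 m³·d⁻¹ = 2.922 d × 24 = 70.12 h.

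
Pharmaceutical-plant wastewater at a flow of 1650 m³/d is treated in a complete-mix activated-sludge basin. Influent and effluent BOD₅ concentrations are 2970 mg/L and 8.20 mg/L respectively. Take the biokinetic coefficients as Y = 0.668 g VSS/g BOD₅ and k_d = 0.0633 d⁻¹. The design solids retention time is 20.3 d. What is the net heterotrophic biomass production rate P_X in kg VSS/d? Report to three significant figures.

Y_obs = Y / (1 + k_d θ_c) = 0.668 / (1 + 0.0633 × 20.3) = 0.668 / 2.285 = 0.2923.
Q·(S₀ − S) = 1650 × (2970 − 8.20) × 10⁻³ = 4887 kg/d removed.
Net biomass production P_X = Y_obs × Q·(S₀ − S) = 0.2923 × 4887 = 1429 kg VSS/d.

P_X ≈ 1430 kg VSS/d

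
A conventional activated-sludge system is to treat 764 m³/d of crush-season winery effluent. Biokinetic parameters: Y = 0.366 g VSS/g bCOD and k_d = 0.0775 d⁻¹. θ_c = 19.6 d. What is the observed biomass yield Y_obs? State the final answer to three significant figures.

The observed yield is Y_obs = Y/(1 + k_d·θ_c) = 0.366 / (1 + 0.0775 × 19.6) = 0.366 / 2.519 = 0.1453 g VSS per g bCOD removed.

Y_obs ≈ 0.145 g VSS/g bCOD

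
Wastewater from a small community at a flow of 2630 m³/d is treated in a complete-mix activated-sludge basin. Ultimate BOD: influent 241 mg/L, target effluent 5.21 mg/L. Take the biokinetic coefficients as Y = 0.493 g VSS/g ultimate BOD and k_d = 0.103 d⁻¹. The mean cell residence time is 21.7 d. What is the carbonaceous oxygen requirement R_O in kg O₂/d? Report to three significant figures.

R_O ≈ 486 kg O₂/d

Observed yield with endogenous decay: Y_obs = Y / (1 + k_d·θ_c) = 0.493 / (1 + 0.103 × 21.7) = 0.493 / 3.235 = 0.1524 g VSS/g ultimate BOD.
Substrate removed = Q·(S₀ − S) = 2630 m³/d × (241 − 5.21) g/m³ = 6.2×10^5 g/d = 620.1 kg/d.
Biomass synthesised: P_X = Y_obs × 620.1 = 94.50 kg VSS/d.
R_O = Q·ΔS − 1.42 P_X = 620.1 − 134.2 = 485.9 kg O₂/d.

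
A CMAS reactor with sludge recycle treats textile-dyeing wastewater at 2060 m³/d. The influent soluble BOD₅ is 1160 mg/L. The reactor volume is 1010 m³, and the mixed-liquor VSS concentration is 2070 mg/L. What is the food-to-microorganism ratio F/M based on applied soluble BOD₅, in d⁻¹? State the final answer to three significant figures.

F/M ≈ 1.14 d⁻¹

F/M = applied load / biomass = Q·S₀/(V·X) = 2060 × 1160 / (1010 × 2070) = 1.143 d⁻¹.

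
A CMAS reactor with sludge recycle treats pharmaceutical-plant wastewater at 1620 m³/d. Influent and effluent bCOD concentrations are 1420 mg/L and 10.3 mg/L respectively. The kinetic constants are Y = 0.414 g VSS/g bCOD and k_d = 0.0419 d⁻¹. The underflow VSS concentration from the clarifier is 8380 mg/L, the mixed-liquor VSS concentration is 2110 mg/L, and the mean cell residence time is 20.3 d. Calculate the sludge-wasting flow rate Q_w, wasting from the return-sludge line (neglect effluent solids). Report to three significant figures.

Q_w ≈ 61.0 m³/d

From the SRT design equation V = Y Q (S₀−S) θ_c / [X (1 + k_d θ_c)] = 0.414 × 1620 × (1420 − 10.3) × 20.3 / [2110 × (1 + 0.0419 × 20.3)] = 1.92×10^7 / 3905 = 4915 m³.
θ_c = V·X/(Q_w·X_r) when wasting from the recycle, so Q_w = V·X/(θ_c·X_r) = 4915 × 2110 / (20.3 × 8380) = 60.97 m³/d.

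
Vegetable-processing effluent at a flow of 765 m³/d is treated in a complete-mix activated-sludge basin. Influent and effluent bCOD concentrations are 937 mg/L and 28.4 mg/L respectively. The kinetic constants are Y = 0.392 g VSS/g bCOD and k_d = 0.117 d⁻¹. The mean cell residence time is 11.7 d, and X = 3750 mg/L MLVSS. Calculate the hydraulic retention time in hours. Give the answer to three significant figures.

Rearranging the biomass balance for a CMAS with decay, V = Y·Q·ΔS·θ_c / [X·(1+k_d θ_c)] = 0.392 × 765 × (937 − 28.4) × 11.7 / [3750 × (1 + 0.117 × 11.7)] = 3.19×10^6 / 8883 = 358.9 m³.
Hydraulic retention time τ = V/Q = 358.9 / 765 = 0.4691 d = 11.26 h.

τ ≈ 11.3 h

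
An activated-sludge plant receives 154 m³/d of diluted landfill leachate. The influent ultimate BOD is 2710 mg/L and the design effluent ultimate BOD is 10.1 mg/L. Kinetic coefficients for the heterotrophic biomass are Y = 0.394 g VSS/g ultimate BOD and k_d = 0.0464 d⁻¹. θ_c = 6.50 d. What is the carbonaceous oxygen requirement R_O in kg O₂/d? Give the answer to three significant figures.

R_O ≈ 237 kg O₂/d

Correct the yield for decay: Y_obs = Y/(1 + k_d θ_c) = 0.394 / (1 + 0.0464 × 6.50) = 0.394 / 1.302 = 0.3027.
Substrate removed = Q·(S₀ − S) = 154 m³/d × (2710 − 10.1) g/m³ = 4.16×10^5 g/d = 415.8 kg/d.
P_X = Y_obs·Q·(S₀ − S) = 0.3027 × 415.8 = 125.9 kg VSS/d.
R_O = Q·ΔS − 1.42 P_X = 415.8 − 178.7 = 237.1 kg O₂/d.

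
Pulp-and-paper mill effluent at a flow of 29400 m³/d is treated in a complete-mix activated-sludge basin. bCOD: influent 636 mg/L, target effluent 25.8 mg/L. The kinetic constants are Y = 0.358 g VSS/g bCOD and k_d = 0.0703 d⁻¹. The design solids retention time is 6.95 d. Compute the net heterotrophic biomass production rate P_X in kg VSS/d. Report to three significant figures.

P_X ≈ 4310 kg VSS/d

The observed yield is Y_obs = Y/(1 + k_d·θ_c) = 0.358 / (1 + 0.0703 × 6.95) = 0.358 / 1.489 = 0.2405 g VSS per g bCOD removed.
ΔS = 636 − 25.8 = 610.2 mg/L, so the substrate removal rate is 29400 × 610.2/1000 = 17940 kg bCOD/d.
Net biomass production P_X = Y_obs × Q·(S₀ − S) = 0.2405 × 17940 = 4314 kg VSS/d.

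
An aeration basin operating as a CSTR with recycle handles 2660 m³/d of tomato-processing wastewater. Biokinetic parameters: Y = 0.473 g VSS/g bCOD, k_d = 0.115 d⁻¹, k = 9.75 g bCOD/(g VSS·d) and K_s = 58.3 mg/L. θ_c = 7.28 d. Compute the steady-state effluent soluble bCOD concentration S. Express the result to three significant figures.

S ≈ 3.37 mg/L

For a completely mixed reactor with recycle the Lawrence–McCarty relation gives S = K_s·(1 + k_d·θ_c) / [θ_c·(Y·k − k_d) − 1] = 58.3 × (1 + 0.115 × 7.28) / [7.28 × (0.473 × 9.75 − 0.115) − 1] = 107.1 / 31.74 = 3.375 mg/L.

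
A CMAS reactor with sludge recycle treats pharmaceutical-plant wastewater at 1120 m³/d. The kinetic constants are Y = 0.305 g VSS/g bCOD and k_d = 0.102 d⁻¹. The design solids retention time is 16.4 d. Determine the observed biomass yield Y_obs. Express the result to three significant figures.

Y_obs ≈ 0.114 g VSS/g bCOD

Correct the yield for decay: Y_obs = Y/(1 + k_d θ_c) = 0.305 / (1 + 0.102 × 16.4) = 0.305 / 2.673 = 0.1141.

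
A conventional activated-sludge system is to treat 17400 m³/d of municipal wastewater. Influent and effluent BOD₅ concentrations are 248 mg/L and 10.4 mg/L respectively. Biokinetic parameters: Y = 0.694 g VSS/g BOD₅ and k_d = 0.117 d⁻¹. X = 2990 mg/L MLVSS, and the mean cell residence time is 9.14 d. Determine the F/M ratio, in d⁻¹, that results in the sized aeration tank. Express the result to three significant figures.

From the SRT design equation V = Y Q (S₀−S) θ_c / [X (1 + k_d θ_c)] = 0.694 × 17400 × (248 − 10.4) × 9.14 / [2990 × (1 + 0.117 × 9.14)] = 2.62×10^7 / 6187 = 4238 m³.
Food-to-microorganism ratio F/M = Q S₀ / (V X) = 17400 × 248 / (4238 × 2990) = 0.3405 d⁻¹.

F/M ≈ 0.341 d⁻¹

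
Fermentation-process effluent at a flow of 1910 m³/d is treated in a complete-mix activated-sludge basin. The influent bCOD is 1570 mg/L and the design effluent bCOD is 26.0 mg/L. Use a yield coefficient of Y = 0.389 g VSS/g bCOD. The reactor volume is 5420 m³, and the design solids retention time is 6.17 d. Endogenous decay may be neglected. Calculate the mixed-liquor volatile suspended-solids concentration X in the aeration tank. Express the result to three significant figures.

X ≈ 1310 mg/L

From V·X = Y·Q·(S₀ − S)·θ_c (decay neglected): X = 0.389 × 1910 × (1570 − 26.0) × 6.17 / 5420 = 1306 mg/L.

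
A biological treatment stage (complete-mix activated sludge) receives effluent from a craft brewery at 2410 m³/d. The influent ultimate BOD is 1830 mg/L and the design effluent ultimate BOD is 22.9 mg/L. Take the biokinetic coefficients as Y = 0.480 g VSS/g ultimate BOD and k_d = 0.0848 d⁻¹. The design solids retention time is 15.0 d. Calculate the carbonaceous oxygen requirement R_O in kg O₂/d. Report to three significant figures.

Y_obs = Y / (1 + k_d θ_c) = 0.480 / (1 + 0.0848 × 15.0) = 0.480 / 2.272 = 0.2113.
Substrate removed = Q·(S₀ − S) = 2410 m³/d × (1830 − 22.9) g/m³ = 4.36×10^6 g/d = 4355 kg/d.
P_X = Y_obs·Q·(S₀ − S) = 0.2113 × 4355 = 920.1 kg VSS/d.
Carbonaceous O₂ demand = substrate oxidised − cell-mass equivalent = 4355 − 1.42 × 920.1 = 3049 kg O₂/d.

R_O ≈ 3050 kg O₂/d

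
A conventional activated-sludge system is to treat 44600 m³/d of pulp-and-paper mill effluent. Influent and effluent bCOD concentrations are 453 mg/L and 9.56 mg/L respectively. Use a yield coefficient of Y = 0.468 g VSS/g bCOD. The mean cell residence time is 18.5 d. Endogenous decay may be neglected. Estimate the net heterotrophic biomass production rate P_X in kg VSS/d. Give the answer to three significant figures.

P_X ≈ 9260 kg VSS/d

With endogenous decay neglected, the observed yield equals the true yield: Y_obs = Y = 0.468 g VSS/g bCOD.
ΔS = 453 − 9.56 = 443.4 mg/L, so the substrate removal rate is 44600 × 443.4/1000 = 19777 kg bCOD/d.
Biomass produced: P_X = Y_obs·Q·ΔS = 0.4680 × 19777 ≈ 9256 kg VSS/d.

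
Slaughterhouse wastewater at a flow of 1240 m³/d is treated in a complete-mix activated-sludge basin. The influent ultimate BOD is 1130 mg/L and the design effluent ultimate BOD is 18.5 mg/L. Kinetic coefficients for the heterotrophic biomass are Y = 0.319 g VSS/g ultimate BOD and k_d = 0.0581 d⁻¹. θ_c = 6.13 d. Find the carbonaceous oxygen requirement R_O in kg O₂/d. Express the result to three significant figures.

R_O ≈ 918 kg O₂/d

The observed yield is Y_obs = Y/(1 + k_d·θ_c) = 0.319 / (1 + 0.0581 × 6.13) = 0.319 / 1.356 = 0.2352 g VSS per g ultimate BOD removed.
ΔS = 1130 − 18.5 = 1112 mg/L, so the substrate removal rate is 1240 × 1112/1000 = 1378 kg ultimate BOD/d.
Net sludge production P_X = 0.2352 × 1378 = 324.2 kg VSS/d.
R_O = Q·(S₀ − S) − 1.42·P_X = 1378 − 1.42 × 324.2 = 917.9 kg O₂/d.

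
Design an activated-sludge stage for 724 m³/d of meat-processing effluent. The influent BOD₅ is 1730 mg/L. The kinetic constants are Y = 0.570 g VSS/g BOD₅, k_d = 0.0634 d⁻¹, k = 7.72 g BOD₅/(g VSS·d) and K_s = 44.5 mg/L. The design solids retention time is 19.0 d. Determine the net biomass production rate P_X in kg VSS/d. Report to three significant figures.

P_X ≈ 324 kg VSS/d

For a completely mixed reactor with recycle the Lawrence–McCarty relation gives S = K_s·(1 + k_d·θ_c) / [θ_c·(Y·k − k_d) − 1] = 44.5 × (1 + 0.0634 × 19.0) / [19.0 × (0.570 × 7.72 − 0.0634) − 1] = 98.10 / 81.40 = 1.205 mg/L.
The observed yield is Y_obs = Y/(1 + k_d·θ_c) = 0.570 / (1 + 0.0634 × 19.0) = 0.570 / 2.205 = 0.2586 g VSS per g BOD₅ removed.
Substrate removed = Q·(S₀ − S) = 724 m³/d × (1730 − 1.21) g/m³ = 1.25×10^6 g/d = 1252 kg/d.
Biomass produced: P_X = Y_obs·Q·ΔS = 0.2586 × 1252 ≈ 323.6 kg VSS/d.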